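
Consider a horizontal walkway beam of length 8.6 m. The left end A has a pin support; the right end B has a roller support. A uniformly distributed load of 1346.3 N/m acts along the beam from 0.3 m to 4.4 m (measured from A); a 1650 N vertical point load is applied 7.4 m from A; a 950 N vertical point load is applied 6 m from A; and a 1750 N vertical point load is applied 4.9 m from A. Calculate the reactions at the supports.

A_x = 0, A_y = 5282 N, B_y = 4588 N

Resultant of the distributed load: 1346.3 × 4.1 = 5519.83 N at 2.35 m from A.
Moments about A: B_y·8.6 − (1346.3·4.1)·2.35 − 1650·7.4 − 950·6 − 1750·4.9 = 0 → B_y = 39456.6005/8.6 = 4587.98 ≈ 4588 N.
ΣF_y = 0: A_y + 4587.98 − 1346.3·4.1 − 1650 − 950 − 1750 = 0 → A_y = 5282 N.
ΣF_x = 0: no horizontal applied forces, so A_x = 0.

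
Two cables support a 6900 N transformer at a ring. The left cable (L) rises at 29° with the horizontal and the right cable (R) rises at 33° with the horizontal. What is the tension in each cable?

ΣF_x = 0: −T_L·cos29° + T_R·cos33° = 0 → T_R = 1.04286·T_L.
ΣF_y = 0: T_L·sin29° + T_R·sin33° = 6900.
Substitute: T_L·(0.48481 + 1.04286·0.544639) = 6900 → T_L = 6554 N.
Then T_R = 1.04286 × 6554 = 6835 N.

T_L = 6554 N, T_R = 6835 N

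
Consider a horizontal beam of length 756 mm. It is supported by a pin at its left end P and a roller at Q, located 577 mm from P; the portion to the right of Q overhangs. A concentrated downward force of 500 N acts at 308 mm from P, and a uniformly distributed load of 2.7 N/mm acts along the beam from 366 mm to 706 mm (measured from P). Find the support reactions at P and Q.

Resultant of the distributed load: 2.7 × 340 = 918 N at 536 mm from P.
Taking moments about P: Q_y·577 − 500·308 − (2.7·340)·536 = 0 → Q_y = 646048/577 = 1119.67 ≈ 1120 N.
ΣF_y = 0: P_y + 1119.67 − 500 − 2.7·340 = 0 → P_y = 298.3 N.
ΣF_x = 0: no horizontal applied forces, so P_x = 0.

P_x = 0, P_y = 298.3 N, Q_y = 1120 N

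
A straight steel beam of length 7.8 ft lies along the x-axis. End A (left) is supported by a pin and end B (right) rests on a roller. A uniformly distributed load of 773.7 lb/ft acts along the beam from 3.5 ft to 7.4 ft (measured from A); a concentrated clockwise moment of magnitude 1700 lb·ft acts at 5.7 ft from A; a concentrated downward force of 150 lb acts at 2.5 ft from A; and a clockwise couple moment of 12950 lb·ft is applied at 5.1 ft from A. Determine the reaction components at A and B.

A_x = 0, A_y = -867.2 lb, B_y = 4035 lb

Resultant of the distributed load: 773.7 × 3.9 = 3017.43 lb at 5.45 ft from A.
Taking moments about A: B_y·7.8 − (773.7·3.9)·5.45 − 1700 − 150·2.5 − 12950 = 0 → B_y = 31469.9935/7.8 = 4034.61 ≈ 4035 lb.
ΣF_y = 0: A_y + 4034.61 − 773.7·3.9 − 150 = 0 → A_y = -867.2 lb.
ΣF_x = 0: no horizontal applied forces, so A_x = 0.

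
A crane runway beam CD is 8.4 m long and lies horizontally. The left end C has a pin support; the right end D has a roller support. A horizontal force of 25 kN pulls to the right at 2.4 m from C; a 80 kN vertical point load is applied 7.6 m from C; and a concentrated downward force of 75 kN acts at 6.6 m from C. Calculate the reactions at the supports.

C_x = -25.00 kN, C_y = 23.69 kN, D_y = 131.3 kN

Moments about C: D_y·8.4 − 80·7.6 − 75·6.6 = 0 → D_y = 1103/8.4 = 131.31 ≈ 131.3 kN.
ΣF_y = 0: C_y + 131.31 − 80 − 75 = 0 → C_y = 23.69 kN.
ΣF_x = 0: C_x + 25 = 0 → C_x = -25.00 kN.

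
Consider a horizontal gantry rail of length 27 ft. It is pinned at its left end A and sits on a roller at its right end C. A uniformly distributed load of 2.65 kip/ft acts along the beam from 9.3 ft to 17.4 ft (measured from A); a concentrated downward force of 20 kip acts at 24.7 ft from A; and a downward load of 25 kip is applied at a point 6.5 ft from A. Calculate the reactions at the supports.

Resultant of the distributed load: 2.65 × 8.1 = 21.465 kip at 13.35 ft from A.
Taking moments about A: C_y·27 − (2.65·8.1)·13.35 − 20·24.7 − 25·6.5 = 0 → C_y = 943.05775/27 = 34.9281 ≈ 34.93 kip.
ΣF_y = 0: A_y + 34.9281 − 2.65·8.1 − 20 − 25 = 0 → A_y = 31.54 kip.
ΣF_x = 0: no horizontal applied forces, so A_x = 0.

A_x = 0, A_y = 31.54 kip, C_y = 34.93 kip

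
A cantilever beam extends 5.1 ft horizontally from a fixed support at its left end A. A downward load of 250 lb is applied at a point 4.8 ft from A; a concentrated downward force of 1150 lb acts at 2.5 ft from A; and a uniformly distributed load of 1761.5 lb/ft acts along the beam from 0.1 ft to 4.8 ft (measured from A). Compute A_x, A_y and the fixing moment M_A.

Resultant of the distributed load: 1761.5 × 4.7 = 8279.05 lb at 2.45 ft from A.
ΣF_x = 0: A_x = 0.
ΣF_y = 0: A_y − 250 − 1150 − 1761.5·4.7 = 0 → A_y = 9679 lb.
ΣM about A: M_A − 250·4.8 − 1150·2.5 − (1761.5·4.7)·2.45 = 0 → M_A = 24360 lb·ft.

A_x = 0, A_y = 9679 lb, M_A = 24360 lb·ft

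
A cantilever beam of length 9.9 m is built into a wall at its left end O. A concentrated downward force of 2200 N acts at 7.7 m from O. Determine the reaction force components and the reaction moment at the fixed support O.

ΣF_x = 0: O_x = 0.
ΣF_y = 0: O_y − 2200 = 0 → O_y = 2200 N.
ΣM about O: M_O − 2200·7.7 = 0 → M_O = 16940 N·m.

O_x = 0, O_y = 2200 N, M_O = 16940 N·m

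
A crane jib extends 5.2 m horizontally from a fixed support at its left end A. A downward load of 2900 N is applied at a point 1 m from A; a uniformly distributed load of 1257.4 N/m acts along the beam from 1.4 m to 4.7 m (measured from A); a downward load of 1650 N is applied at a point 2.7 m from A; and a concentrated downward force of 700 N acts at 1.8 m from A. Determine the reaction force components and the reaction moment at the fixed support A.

Resultant of the distributed load: 1257.4 × 3.3 = 4149.42 N at 3.05 m from A.
ΣF_x = 0: A_x = 0.
ΣF_y = 0: A_y − 2900 − 1257.4·3.3 − 1650 − 700 = 0 → A_y = 9399 N.
ΣM about A: M_A − 2900·1 − (1257.4·3.3)·3.05 − 1650·2.7 − 700·1.8 = 0 → M_A = 21270 N·m.

A_x = 0, A_y = 9399 N, M_A = 21270 N·m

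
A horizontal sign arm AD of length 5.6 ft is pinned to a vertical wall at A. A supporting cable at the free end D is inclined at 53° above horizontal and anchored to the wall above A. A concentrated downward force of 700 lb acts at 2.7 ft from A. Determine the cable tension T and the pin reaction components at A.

T = 422.6 lb, A_x = 254.3 lb, A_y = 362.5 lb

ΣM about A: T·sin53°·5.6 − 700·2.7 = 0 → T = 1890/(5.6·0.798636) = 422.596 ≈ 422.6 lb.
ΣF_x = 0: A_x − T·cos53° = 0 → A_x = 422.596 × 0.601815 = 254.3 lb.
ΣF_y = 0: A_y + T·sin53° − 700 = 0 → A_y = 700 − 422.596 × 0.798636 = 362.5 lb.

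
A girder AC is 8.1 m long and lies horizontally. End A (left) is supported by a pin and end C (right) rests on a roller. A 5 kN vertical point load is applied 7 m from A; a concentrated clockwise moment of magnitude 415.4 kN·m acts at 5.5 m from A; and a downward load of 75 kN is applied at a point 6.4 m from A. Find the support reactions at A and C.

A_x = 0, A_y = -34.86 kN, C_y = 114.9 kN

Moments about A: C_y·8.1 − 5·7 − 415.4 − 75·6.4 = 0 → C_y = 930.4/8.1 = 114.864 ≈ 114.9 kN.
ΣF_y = 0: A_y + 114.864 − 5 − 75 = 0 → A_y = -34.86 kN.
ΣF_x = 0: no horizontal applied forces, so A_x = 0.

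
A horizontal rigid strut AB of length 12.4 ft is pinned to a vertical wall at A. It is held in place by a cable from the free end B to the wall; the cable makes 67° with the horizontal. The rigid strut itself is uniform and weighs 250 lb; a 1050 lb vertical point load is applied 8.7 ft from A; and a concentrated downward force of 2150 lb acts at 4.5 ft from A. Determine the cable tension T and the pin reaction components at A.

ΣM about A: T·sin67°·12.4 − 250·6.2 − 1050·8.7 − 2150·4.5 = 0 → T = 20360/(12.4·0.920505) = 1783.73 ≈ 1784 lb.
ΣF_x = 0: A_x − T·cos67° = 0 → A_x = 1783.73 × 0.390731 = 697.0 lb.
ΣF_y = 0: A_y + T·sin67° − 250 − 1050 − 2150 = 0 → A_y = 3450 − 1783.73 × 0.920505 = 1808 lb.

T = 1784 lb, A_x = 697.0 lb, A_y = 1808 lb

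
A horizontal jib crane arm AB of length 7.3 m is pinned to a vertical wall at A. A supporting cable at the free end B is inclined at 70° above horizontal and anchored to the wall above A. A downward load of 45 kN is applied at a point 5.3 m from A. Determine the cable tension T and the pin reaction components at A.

ΣM about A: T·sin70°·7.3 − 45·5.3 = 0 → T = 238.5/(7.3·0.939693) = 34.768 ≈ 34.77 kN.
ΣF_x = 0: A_x − T·cos70° = 0 → A_x = 34.768 × 0.34202 = 11.89 kN.
ΣF_y = 0: A_y + T·sin70° − 45 = 0 → A_y = 45 − 34.768 × 0.939693 = 12.33 kN.

T = 34.77 kN, A_x = 11.89 kN, A_y = 12.33 kN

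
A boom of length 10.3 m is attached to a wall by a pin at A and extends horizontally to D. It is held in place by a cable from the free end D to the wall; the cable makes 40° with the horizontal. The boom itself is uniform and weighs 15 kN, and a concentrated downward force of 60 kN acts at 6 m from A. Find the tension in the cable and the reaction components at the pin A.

ΣM about A: T·sin40°·10.3 − 15·5.15 − 60·6 = 0 → T = 437.25/(10.3·0.642788) = 66.0427 ≈ 66.04 kN.
ΣF_x = 0: A_x − T·cos40° = 0 → A_x = 66.0427 × 0.766044 = 50.59 kN.
ΣF_y = 0: A_y + T·sin40° − 15 − 60 = 0 → A_y = 75 − 66.0427 × 0.642788 = 32.55 kN.

T = 66.04 kN, A_x = 50.59 kN, A_y = 32.55 kN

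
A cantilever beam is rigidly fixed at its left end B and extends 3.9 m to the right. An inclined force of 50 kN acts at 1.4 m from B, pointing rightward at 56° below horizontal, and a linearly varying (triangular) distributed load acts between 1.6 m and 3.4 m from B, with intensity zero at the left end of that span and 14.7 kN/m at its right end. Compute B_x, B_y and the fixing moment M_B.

Resultant of the triangular load: ½ × 14.7 × 1.8 = 13.23 kN, acting at 2.8 m from B (one-third of the span from the peak).
ΣF_x = 0: B_x + 50·cos56° = 0 → B_x = -27.96 kN.
ΣF_y = 0: B_y − 50·sin56° − ½·14.7·1.8 = 0 → B_y = 54.68 kN.
ΣM about B: M_B − 50·sin56°·1.4 − (½·14.7·1.8)·2.8 = 0 → M_B = 95.08 kN·m.

B_x = -27.96 kN, B_y = 54.68 kN, M_B = 95.08 kN·m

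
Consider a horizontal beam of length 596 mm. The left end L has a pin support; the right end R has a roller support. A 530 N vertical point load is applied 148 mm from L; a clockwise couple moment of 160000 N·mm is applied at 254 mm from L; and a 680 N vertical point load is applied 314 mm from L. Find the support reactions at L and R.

L_x = 0, L_y = 451.7 N, R_y = 758.3 N

Taking moments about L: R_y·596 − 530·148 − 160000 − 680·314 = 0 → R_y = 451960/596 = 758.322 ≈ 758.3 N.
ΣF_y = 0: L_y + 758.322 − 530 − 680 = 0 → L_y = 451.7 N.
ΣF_x = 0: no horizontal applied forces, so L_x = 0.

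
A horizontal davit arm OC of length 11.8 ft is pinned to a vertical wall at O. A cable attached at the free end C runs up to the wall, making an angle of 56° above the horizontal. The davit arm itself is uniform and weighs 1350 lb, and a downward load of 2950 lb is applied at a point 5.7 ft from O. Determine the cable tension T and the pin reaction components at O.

ΣM about O: T·sin56°·11.8 − 1350·5.9 − 2950·5.7 = 0 → T = 24780/(11.8·0.829038) = 2533.06 ≈ 2533 lb.
ΣF_x = 0: O_x − T·cos56° = 0 → O_x = 2533.06 × 0.559193 = 1416 lb.
ΣF_y = 0: O_y + T·sin56° − 1350 − 2950 = 0 → O_y = 4300 − 2533.06 × 0.829038 = 2200 lb.

T = 2533 lb, O_x = 1416 lb, O_y = 2200 lb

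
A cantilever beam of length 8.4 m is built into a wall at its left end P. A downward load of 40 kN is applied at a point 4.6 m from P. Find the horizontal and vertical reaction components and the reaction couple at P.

ΣF_x = 0: P_x = 0.
ΣF_y = 0: P_y − 40 = 0 → P_y = 40.00 kN.
ΣM about P: M_P − 40·4.6 = 0 → M_P = 184.0 kN·m.

P_x = 0, P_y = 40.00 kN, M_P = 184.0 kN·m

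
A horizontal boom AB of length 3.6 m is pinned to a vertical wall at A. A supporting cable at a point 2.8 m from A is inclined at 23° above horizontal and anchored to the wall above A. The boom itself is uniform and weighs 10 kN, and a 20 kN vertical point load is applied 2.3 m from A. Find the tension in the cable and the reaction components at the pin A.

ΣM about A: T·sin23°·2.8 − 10·1.8 − 20·2.3 = 0 → T = 64/(2.8·0.390731) = 58.4984 ≈ 58.50 kN.
ΣF_x = 0: A_x − T·cos23° = 0 → A_x = 58.4984 × 0.920505 = 53.85 kN.
ΣF_y = 0: A_y + T·sin23° − 10 − 20 = 0 → A_y = 30 − 58.4984 × 0.390731 = 7.143 kN.

T = 58.50 kN, A_x = 53.85 kN, A_y = 7.143 kN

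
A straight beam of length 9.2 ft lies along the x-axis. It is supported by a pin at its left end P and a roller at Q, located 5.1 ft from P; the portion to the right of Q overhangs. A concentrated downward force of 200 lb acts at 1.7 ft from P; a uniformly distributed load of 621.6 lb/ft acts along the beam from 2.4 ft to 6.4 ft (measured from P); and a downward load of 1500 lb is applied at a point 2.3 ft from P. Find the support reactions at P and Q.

P_x = 0, P_y = 1298 lb, Q_y = 2888 lb

Resultant of the distributed load: 621.6 × 4 = 2486.4 lb at 4.4 ft from P.
ΣM about P: Q_y·5.1 − 200·1.7 − (621.6·4)·4.4 − 1500·2.3 = 0 → Q_y = 14730.16/5.1 = 2888.27 ≈ 2888 lb.
ΣF_y = 0: P_y + 2888.27 − 200 − 621.6·4 − 1500 = 0 → P_y = 1298 lb.
ΣF_x = 0: no horizontal applied forces, so P_x = 0.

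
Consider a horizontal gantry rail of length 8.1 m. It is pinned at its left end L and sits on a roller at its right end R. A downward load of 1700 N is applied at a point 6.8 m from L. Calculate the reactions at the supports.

Taking moments about L: R_y·8.1 − 1700·6.8 = 0 → R_y = 11560/8.1 = 1427.16 ≈ 1427 N.
ΣF_y = 0: L_y + 1427.16 − 1700 = 0 → L_y = 272.8 N.
ΣF_x = 0: no horizontal applied forces, so L_x = 0.

L_x = 0, L_y = 272.8 N, R_y = 1427 N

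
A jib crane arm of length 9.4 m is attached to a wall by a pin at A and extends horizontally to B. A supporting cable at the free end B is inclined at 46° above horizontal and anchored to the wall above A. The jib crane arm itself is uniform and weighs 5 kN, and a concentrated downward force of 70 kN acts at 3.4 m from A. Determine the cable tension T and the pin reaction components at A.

T = 38.67 kN, A_x = 26.86 kN, A_y = 47.18 kN

ΣM about A: T·sin46°·9.4 − 5·4.7 − 70·3.4 = 0 → T = 261.5/(9.4·0.71934) = 38.6732 ≈ 38.67 kN.
ΣF_x = 0: A_x − T·cos46° = 0 → A_x = 38.6732 × 0.694658 = 26.86 kN.
ΣF_y = 0: A_y + T·sin46° − 5 − 70 = 0 → A_y = 75 − 38.6732 × 0.71934 = 47.18 kN.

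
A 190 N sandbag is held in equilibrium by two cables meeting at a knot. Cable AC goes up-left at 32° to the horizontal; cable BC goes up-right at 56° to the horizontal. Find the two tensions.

T_AC = 106.3 N, T_BC = 161.2 N

ΣF_x = 0: −T_AC·cos32° + T_BC·cos56° = 0 → T_BC = 1.51656·T_AC.
ΣF_y = 0: T_AC·sin32° + T_BC·sin56° = 190.
Substitute: T_AC·(0.529919 + 1.51656·0.829038) = 190 → T_AC = 106.311 ≈ 106.3 N.
Then T_BC = 1.51656 × 106.311 = 161.2 N.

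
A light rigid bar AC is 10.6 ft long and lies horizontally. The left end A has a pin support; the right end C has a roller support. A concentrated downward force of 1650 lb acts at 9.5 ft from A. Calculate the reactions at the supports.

Moments about A: C_y·10.6 − 1650·9.5 = 0 → C_y = 15675/10.6 = 1478.77 ≈ 1479 lb.
ΣF_y = 0: A_y + 1478.77 − 1650 = 0 → A_y = 171.2 lb.
ΣF_x = 0: no horizontal applied forces, so A_x = 0.

A_x = 0, A_y = 171.2 lb, C_y = 1479 lb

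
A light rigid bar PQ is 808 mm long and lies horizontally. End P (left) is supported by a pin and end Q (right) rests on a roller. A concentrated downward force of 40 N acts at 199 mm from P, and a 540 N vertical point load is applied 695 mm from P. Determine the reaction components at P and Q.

Taking moments about P: Q_y·808 − 40·199 − 540·695 = 0 → Q_y = 383260/808 = 474.332 ≈ 474.3 N.
ΣF_y = 0: P_y + 474.332 − 40 − 540 = 0 → P_y = 105.7 N.
ΣF_x = 0: no horizontal applied forces, so P_x = 0.

P_x = 0, P_y = 105.7 N, Q_y = 474.3 N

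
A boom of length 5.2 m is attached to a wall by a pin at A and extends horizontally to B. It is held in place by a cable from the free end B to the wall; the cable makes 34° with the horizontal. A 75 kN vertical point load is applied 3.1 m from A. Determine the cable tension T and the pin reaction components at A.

T = 79.96 kN, A_x = 66.29 kN, A_y = 30.29 kN

ΣM about A: T·sin34°·5.2 − 75·3.1 = 0 → T = 232.5/(5.2·0.559193) = 79.9573 ≈ 79.96 kN.
ΣF_x = 0: A_x − T·cos34° = 0 → A_x = 79.9573 × 0.829038 = 66.29 kN.
ΣF_y = 0: A_y + T·sin34° − 75 = 0 → A_y = 75 − 79.9573 × 0.559193 = 30.29 kN.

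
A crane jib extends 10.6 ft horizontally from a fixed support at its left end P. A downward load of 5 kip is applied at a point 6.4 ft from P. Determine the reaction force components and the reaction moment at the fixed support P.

ΣF_x = 0: P_x = 0.
ΣF_y = 0: P_y − 5 = 0 → P_y = 5.000 kip.
ΣM about P: M_P − 5·6.4 = 0 → M_P = 32.00 kip·ft.

P_x = 0, P_y = 5.000 kip, M_P = 32.00 kip·ft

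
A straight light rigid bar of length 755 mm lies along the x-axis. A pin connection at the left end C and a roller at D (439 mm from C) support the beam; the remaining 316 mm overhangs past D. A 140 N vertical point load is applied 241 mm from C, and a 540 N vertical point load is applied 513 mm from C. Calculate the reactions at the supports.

C_x = 0, C_y = -27.88 N, D_y = 707.9 N

Taking moments about C: D_y·439 − 140·241 − 540·513 = 0 → D_y = 310760/439 = 707.882 ≈ 707.9 N.
ΣF_y = 0: C_y + 707.882 − 140 − 540 = 0 → C_y = -27.88 N.
ΣF_x = 0: no horizontal applied forces, so C_x = 0.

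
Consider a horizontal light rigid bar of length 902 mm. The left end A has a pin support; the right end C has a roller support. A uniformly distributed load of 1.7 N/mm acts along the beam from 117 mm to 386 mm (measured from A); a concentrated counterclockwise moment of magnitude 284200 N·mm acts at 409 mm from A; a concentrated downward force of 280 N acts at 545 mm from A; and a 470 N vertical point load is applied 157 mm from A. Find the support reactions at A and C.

Resultant of the distributed load: 1.7 × 269 = 457.3 N at 251.5 mm from A.
Moments about A: C_y·902 − (1.7·269)·251.5 + 284200 − 280·545 − 470·157 = 0 → C_y = 57200.95/902 = 63.4157 ≈ 63.42 N.
ΣF_y = 0: A_y + 63.4157 − 1.7·269 − 280 − 470 = 0 → A_y = 1144 N.
ΣF_x = 0: no horizontal applied forces, so A_x = 0.

A_x = 0, A_y = 1144 N, C_y = 63.42 N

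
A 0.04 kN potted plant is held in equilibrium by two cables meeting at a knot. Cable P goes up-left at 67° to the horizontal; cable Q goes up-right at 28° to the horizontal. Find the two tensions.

ΣF_x = 0: −T_P·cos67° + T_Q·cos28° = 0 → T_Q = 0.44253·T_P.
ΣF_y = 0: T_P·sin67° + T_Q·sin28° = 0.04.
Substitute: T_P·(0.920505 + 0.44253·0.469472) = 0.04 → T_P = 0.0354528 ≈ 0.03545 kN.
Then T_Q = 0.44253 × 0.0354528 = 0.01569 kN.

T_P = 0.03545 kN, T_Q = 0.01569 kN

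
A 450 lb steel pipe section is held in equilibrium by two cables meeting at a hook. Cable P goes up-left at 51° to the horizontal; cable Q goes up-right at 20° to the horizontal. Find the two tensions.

T_P = 447.2 lb, T_Q = 299.5 lb

ΣF_x = 0: −T_P·cos51° + T_Q·cos20° = 0 → T_Q = 0.669709·T_P.
ΣF_y = 0: T_P·sin51° + T_Q·sin20° = 450.
Substitute: T_P·(0.777146 + 0.669709·0.34202) = 450 → T_P = 447.227 ≈ 447.2 lb.
Then T_Q = 0.669709 × 447.227 = 299.5 lb.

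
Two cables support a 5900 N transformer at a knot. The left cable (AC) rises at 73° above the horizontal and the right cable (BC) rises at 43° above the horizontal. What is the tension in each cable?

ΣF_x = 0: −T_AC·cos73° + T_BC·cos43° = 0 → T_BC = 0.399768·T_AC.
ΣF_y = 0: T_AC·sin73° + T_BC·sin43° = 5900.
Substitute: T_AC·(0.956305 + 0.399768·0.681998) = 5900 → T_AC = 4800.86 ≈ 4801 N.
Then T_BC = 0.399768 × 4800.86 = 1919 N.

T_AC = 4801 N, T_BC = 1919 N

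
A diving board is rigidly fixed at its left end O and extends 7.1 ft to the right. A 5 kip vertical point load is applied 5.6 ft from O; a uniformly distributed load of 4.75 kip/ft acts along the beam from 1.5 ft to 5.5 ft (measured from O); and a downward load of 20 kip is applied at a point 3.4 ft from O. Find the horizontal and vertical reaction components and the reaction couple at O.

Resultant of the distributed load: 4.75 × 4 = 19 kip at 3.5 ft from O.
ΣF_x = 0: O_x = 0.
ΣF_y = 0: O_y − 5 − 4.75·4 − 20 = 0 → O_y = 44.00 kip.
ΣM about O: M_O − 5·5.6 − (4.75·4)·3.5 − 20·3.4 = 0 → M_O = 162.5 kip·ft.

O_x = 0, O_y = 44.00 kip, M_O = 162.5 kip·ft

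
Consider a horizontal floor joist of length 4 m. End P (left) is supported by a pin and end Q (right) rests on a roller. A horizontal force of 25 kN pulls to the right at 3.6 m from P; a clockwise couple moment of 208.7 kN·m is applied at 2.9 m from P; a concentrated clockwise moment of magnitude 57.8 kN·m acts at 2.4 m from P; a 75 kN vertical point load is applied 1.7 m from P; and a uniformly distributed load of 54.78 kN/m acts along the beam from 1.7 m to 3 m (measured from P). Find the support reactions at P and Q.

P_x = -25.00 kN, P_y = 5.876 kN, Q_y = 140.3 kN

Resultant of the distributed load: 54.78 × 1.3 = 71.214 kN at 2.35 m from P.
Taking moments about P: Q_y·4 − 208.7 − 57.8 − 75·1.7 − (54.78·1.3)·2.35 = 0 → Q_y = 561.3529/4 = 140.338 ≈ 140.3 kN.
ΣF_y = 0: P_y + 140.338 − 75 − 54.78·1.3 = 0 → P_y = 5.876 kN.
ΣF_x = 0: P_x + 25 = 0 → P_x = -25.00 kN.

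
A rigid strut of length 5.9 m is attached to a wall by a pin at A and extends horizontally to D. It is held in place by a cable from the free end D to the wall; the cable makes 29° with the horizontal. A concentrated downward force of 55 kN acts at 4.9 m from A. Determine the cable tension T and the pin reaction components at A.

ΣM about A: T·sin29°·5.9 − 55·4.9 = 0 → T = 269.5/(5.9·0.48481) = 94.2183 ≈ 94.22 kN.
ΣF_x = 0: A_x − T·cos29° = 0 → A_x = 94.2183 × 0.87462 = 82.41 kN.
ΣF_y = 0: A_y + T·sin29° − 55 = 0 → A_y = 55 − 94.2183 × 0.48481 = 9.322 kN.

T = 94.22 kN, A_x = 82.41 kN, A_y = 9.322 kN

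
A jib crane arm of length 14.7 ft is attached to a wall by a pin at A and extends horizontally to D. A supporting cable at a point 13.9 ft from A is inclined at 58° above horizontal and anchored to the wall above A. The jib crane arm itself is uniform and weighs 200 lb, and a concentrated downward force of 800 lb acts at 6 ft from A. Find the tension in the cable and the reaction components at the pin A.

T = 531.9 lb, A_x = 281.9 lb, A_y = 548.9 lb

ΣM about A: T·sin58°·13.9 − 200·7.35 − 800·6 = 0 → T = 6270/(13.9·0.848048) = 531.903 ≈ 531.9 lb.
ΣF_x = 0: A_x − T·cos58° = 0 → A_x = 531.903 × 0.529919 = 281.9 lb.
ΣF_y = 0: A_y + T·sin58° − 200 − 800 = 0 → A_y = 1000 − 531.903 × 0.848048 = 548.9 lb.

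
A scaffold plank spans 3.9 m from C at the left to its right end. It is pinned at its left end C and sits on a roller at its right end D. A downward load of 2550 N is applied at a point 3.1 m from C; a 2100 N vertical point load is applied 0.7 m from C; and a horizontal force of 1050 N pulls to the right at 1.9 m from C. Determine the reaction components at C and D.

Moments about C: D_y·3.9 − 2550·3.1 − 2100·0.7 = 0 → D_y = 9375/3.9 = 2403.85 ≈ 2404 N.
ΣF_y = 0: C_y + 2403.85 − 2550 − 2100 = 0 → C_y = 2246 N.
ΣF_x = 0: C_x + 1050 = 0 → C_x = -1050 N.

C_x = -1050 N, C_y = 2246 N, D_y = 2404 N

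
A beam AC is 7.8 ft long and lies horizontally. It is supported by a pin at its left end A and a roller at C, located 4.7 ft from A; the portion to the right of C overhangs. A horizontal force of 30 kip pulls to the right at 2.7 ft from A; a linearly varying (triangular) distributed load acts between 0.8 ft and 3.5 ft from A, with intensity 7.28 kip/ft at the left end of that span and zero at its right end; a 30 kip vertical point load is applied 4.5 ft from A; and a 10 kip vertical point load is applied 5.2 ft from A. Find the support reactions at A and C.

A_x = -30.00 kip, A_y = 6.486 kip, C_y = 43.34 kip

Resultant of the triangular load: ½ × 7.28 × 2.7 = 9.828 kip, acting at 1.7 ft from A (one-third of the span from the peak).
Moments about A: C_y·4.7 − (½·7.28·2.7)·1.7 − 30·4.5 − 10·5.2 = 0 → C_y = 203.7076/4.7 = 43.342 ≈ 43.34 kip.
ΣF_y = 0: A_y + 43.342 − ½·7.28·2.7 − 30 − 10 = 0 → A_y = 6.486 kip.
ΣF_x = 0: A_x + 30 = 0 → A_x = -30.00 kip.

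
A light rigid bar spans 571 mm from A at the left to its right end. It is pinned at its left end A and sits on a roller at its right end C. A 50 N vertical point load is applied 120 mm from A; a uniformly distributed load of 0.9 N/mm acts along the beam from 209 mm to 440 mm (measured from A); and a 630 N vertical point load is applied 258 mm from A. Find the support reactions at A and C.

A_x = 0, A_y = 474.6 N, C_y = 413.3 N

Resultant of the distributed load: 0.9 × 231 = 207.9 N at 324.5 mm from A.
Moments about A: C_y·571 − 50·120 − (0.9·231)·324.5 − 630·258 = 0 → C_y = 236003.55/571 = 413.316 ≈ 413.3 N.
ΣF_y = 0: A_y + 413.316 − 50 − 0.9·231 − 630 = 0 → A_y = 474.6 N.
ΣF_x = 0: no horizontal applied forces, so A_x = 0.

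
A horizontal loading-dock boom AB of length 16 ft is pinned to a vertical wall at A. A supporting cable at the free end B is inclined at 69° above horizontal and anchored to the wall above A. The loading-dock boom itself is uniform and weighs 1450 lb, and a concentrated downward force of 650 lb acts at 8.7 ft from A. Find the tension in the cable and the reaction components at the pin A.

T = 1155 lb, A_x = 414.0 lb, A_y = 1022 lb

ΣM about A: T·sin69°·16 − 1450·8 − 650·8.7 = 0 → T = 17255/(16·0.93358) = 1155.16 ≈ 1155 lb.
ΣF_x = 0: A_x − T·cos69° = 0 → A_x = 1155.16 × 0.358368 = 414.0 lb.
ΣF_y = 0: A_y + T·sin69° − 1450 − 650 = 0 → A_y = 2100 − 1155.16 × 0.93358 = 1022 lb.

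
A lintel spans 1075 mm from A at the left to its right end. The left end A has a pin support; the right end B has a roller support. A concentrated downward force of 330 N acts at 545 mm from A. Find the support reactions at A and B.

A_x = 0, A_y = 162.7 N, B_y = 167.3 N

Moments about A: B_y·1075 − 330·545 = 0 → B_y = 179850/1075 = 167.302 ≈ 167.3 N.
ΣF_y = 0: A_y + 167.302 − 330 = 0 → A_y = 162.7 N.
ΣF_x = 0: no horizontal applied forces, so A_x = 0.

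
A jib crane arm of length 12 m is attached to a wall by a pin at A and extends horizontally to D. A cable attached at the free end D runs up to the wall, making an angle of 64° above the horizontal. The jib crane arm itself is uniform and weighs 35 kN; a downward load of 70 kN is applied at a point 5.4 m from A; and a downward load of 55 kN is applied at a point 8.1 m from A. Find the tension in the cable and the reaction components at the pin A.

ΣM about A: T·sin64°·12 − 35·6 − 70·5.4 − 55·8.1 = 0 → T = 1033.5/(12·0.898794) = 95.8228 ≈ 95.82 kN.
ΣF_x = 0: A_x − T·cos64° = 0 → A_x = 95.8228 × 0.438371 = 42.01 kN.
ΣF_y = 0: A_y + T·sin64° − 35 − 70 − 55 = 0 → A_y = 160 − 95.8228 × 0.898794 = 73.88 kN.

T = 95.82 kN, A_x = 42.01 kN, A_y = 73.88 kN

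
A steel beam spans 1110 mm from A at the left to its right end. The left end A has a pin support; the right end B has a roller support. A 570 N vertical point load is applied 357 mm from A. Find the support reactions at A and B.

Taking moments about A: B_y·1110 − 570·357 = 0 → B_y = 203490/1110 = 183.324 ≈ 183.3 N.
ΣF_y = 0: A_y + 183.324 − 570 = 0 → A_y = 386.7 N.
ΣF_x = 0: no horizontal applied forces, so A_x = 0.

A_x = 0, A_y = 386.7 N, B_y = 183.3 N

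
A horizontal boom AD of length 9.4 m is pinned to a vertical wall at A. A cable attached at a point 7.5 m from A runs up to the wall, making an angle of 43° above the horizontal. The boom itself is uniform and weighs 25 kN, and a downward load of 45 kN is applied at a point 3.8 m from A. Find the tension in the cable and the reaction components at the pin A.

T = 56.40 kN, A_x = 41.25 kN, A_y = 31.53 kN

ΣM about A: T·sin43°·7.5 − 25·4.7 − 45·3.8 = 0 → T = 288.5/(7.5·0.681998) = 56.4029 ≈ 56.40 kN.
ΣF_x = 0: A_x − T·cos43° = 0 → A_x = 56.4029 × 0.731354 = 41.25 kN.
ΣF_y = 0: A_y + T·sin43° − 25 − 45 = 0 → A_y = 70 − 56.4029 × 0.681998 = 31.53 kN.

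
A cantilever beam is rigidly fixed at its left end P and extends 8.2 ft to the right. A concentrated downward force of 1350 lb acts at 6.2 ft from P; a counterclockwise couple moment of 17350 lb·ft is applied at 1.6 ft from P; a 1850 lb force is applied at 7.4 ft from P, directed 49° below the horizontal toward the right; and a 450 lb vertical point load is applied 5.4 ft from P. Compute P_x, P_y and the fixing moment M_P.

ΣF_x = 0: P_x + 1850·cos49° = 0 → P_x = -1214 lb.
ΣF_y = 0: P_y − 1350 − 1850·sin49° − 450 = 0 → P_y = 3196 lb.
ΣM about P: M_P − 1350·6.2 + 17350 − 1850·sin49°·7.4 − 450·5.4 = 0 → M_P = 3782 lb·ft.

P_x = -1214 lb, P_y = 3196 lb, M_P = 3782 lb·ft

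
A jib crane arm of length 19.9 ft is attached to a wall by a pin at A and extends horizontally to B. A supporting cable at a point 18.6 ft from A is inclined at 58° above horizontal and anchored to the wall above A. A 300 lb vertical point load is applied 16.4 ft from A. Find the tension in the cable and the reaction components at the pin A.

T = 311.9 lb, A_x = 165.3 lb, A_y = 35.48 lb

ΣM about A: T·sin58°·18.6 − 300·16.4 = 0 → T = 4920/(18.6·0.848048) = 311.912 ≈ 311.9 lb.
ΣF_x = 0: A_x − T·cos58° = 0 → A_x = 311.912 × 0.529919 = 165.3 lb.
ΣF_y = 0: A_y + T·sin58° − 300 = 0 → A_y = 300 − 311.912 × 0.848048 = 35.48 lb.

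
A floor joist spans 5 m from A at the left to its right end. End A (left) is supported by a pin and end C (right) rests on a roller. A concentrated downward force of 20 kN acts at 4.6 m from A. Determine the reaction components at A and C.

A_x = 0, A_y = 1.600 kN, C_y = 18.40 kN

ΣM about A: C_y·5 − 20·4.6 = 0 → C_y = 92/5 = 18.40 kN.
ΣF_y = 0: A_y + 18.4 − 20 = 0 → A_y = 1.600 kN.
ΣF_x = 0: no horizontal applied forces, so A_x = 0.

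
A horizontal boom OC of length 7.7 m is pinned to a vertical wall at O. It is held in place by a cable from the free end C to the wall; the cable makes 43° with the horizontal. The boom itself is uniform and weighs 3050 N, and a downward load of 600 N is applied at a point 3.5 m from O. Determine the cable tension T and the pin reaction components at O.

ΣM about O: T·sin43°·7.7 − 3050·3.85 − 600·3.5 = 0 → T = 13842.5/(7.7·0.681998) = 2635.97 ≈ 2636 N.
ΣF_x = 0: O_x − T·cos43° = 0 → O_x = 2635.97 × 0.731354 = 1928 N.
ΣF_y = 0: O_y + T·sin43° − 3050 − 600 = 0 → O_y = 3650 − 2635.97 × 0.681998 = 1852 N.

T = 2636 N, O_x = 1928 N, O_y = 1852 N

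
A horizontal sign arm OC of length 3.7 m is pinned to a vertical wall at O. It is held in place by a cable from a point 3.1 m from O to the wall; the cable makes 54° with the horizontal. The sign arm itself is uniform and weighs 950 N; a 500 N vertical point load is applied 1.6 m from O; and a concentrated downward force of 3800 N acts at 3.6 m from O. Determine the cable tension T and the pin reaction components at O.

T = 6474 N, O_x = 3806 N, O_y = 12.10 N

ΣM about O: T·sin54°·3.1 − 950·1.85 − 500·1.6 − 3800·3.6 = 0 → T = 16237.5/(3.1·0.809017) = 6474.4 ≈ 6474 N.
ΣF_x = 0: O_x − T·cos54° = 0 → O_x = 6474.4 × 0.587785 = 3806 N.
ΣF_y = 0: O_y + T·sin54° − 950 − 500 − 3800 = 0 → O_y = 5250 − 6474.4 × 0.809017 = 12.10 N.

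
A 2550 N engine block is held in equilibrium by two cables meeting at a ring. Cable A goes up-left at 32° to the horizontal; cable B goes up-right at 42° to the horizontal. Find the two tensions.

ΣF_x = 0: −T_A·cos32° + T_B·cos42° = 0 → T_B = 1.14116·T_A.
ΣF_y = 0: T_A·sin32° + T_B·sin42° = 2550.
Substitute: T_A·(0.529919 + 1.14116·0.669131) = 2550 → T_A = 1971.39 ≈ 1971 N.
Then T_B = 1.14116 × 1971.39 = 2250 N.

T_A = 1971 N, T_B = 2250 N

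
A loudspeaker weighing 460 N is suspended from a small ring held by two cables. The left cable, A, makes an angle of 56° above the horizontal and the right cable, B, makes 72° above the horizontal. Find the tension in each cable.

ΣF_x = 0: −T_A·cos56° + T_B·cos72° = 0 → T_B = 1.80959·T_A.
ΣF_y = 0: T_A·sin56° + T_B·sin72° = 460.
Substitute: T_A·(0.829038 + 1.80959·0.951057) = 460 → T_A = 180.388 ≈ 180.4 N.
Then T_B = 1.80959 × 180.388 = 326.4 N.

T_A = 180.4 N, T_B = 326.4 N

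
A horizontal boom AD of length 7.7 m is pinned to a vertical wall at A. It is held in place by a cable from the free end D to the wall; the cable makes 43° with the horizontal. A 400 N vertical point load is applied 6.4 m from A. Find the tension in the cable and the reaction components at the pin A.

T = 487.5 N, A_x = 356.5 N, A_y = 67.53 N

ΣM about A: T·sin43°·7.7 − 400·6.4 = 0 → T = 2560/(7.7·0.681998) = 487.49 ≈ 487.5 N.
ΣF_x = 0: A_x − T·cos43° = 0 → A_x = 487.49 × 0.731354 = 356.5 N.
ΣF_y = 0: A_y + T·sin43° − 400 = 0 → A_y = 400 − 487.49 × 0.681998 = 67.53 N.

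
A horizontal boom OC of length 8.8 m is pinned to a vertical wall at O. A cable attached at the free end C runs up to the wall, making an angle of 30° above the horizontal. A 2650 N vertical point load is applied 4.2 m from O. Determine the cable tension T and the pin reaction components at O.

T = 2530 N, O_x = 2191 N, O_y = 1385 N

ΣM about O: T·sin30°·8.8 − 2650·4.2 = 0 → T = 11130/(8.8·0.5) = 2529.55 ≈ 2530 N.
ΣF_x = 0: O_x − T·cos30° = 0 → O_x = 2529.55 × 0.866025 = 2191 N.
ΣF_y = 0: O_y + T·sin30° − 2650 = 0 → O_y = 2650 − 2529.55 × 0.5 = 1385 N.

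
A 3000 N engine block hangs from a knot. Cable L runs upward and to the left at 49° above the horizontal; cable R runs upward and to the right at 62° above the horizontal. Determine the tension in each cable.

T_L = 1509 N, T_R = 2108 N

ΣF_x = 0: −T_L·cos49° + T_R·cos62° = 0 → T_R = 1.39744·T_L.
ΣF_y = 0: T_L·sin49° + T_R·sin62° = 3000.
Substitute: T_L·(0.75471 + 1.39744·0.882948) = 3000 → T_L = 1508.62 ≈ 1509 N.
Then T_R = 1.39744 × 1508.62 = 2108 N.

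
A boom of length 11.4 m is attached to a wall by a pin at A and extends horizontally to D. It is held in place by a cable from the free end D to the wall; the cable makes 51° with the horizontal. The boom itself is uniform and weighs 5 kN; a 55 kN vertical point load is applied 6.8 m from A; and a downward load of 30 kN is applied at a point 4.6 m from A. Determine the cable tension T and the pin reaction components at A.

ΣM about A: T·sin51°·11.4 − 5·5.7 − 55·6.8 − 30·4.6 = 0 → T = 540.5/(11.4·0.777146) = 61.0082 ≈ 61.01 kN.
ΣF_x = 0: A_x − T·cos51° = 0 → A_x = 61.0082 × 0.62932 = 38.39 kN.
ΣF_y = 0: A_y + T·sin51° − 5 − 55 − 30 = 0 → A_y = 90 − 61.0082 × 0.777146 = 42.59 kN.

T = 61.01 kN, A_x = 38.39 kN, A_y = 42.59 kN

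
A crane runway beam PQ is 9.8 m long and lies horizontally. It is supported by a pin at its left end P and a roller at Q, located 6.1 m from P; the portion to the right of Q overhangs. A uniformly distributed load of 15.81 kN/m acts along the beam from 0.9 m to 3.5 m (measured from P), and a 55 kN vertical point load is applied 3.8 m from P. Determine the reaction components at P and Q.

P_x = 0, P_y = 47.02 kN, Q_y = 49.09 kN

Resultant of the distributed load: 15.81 × 2.6 = 41.106 kN at 2.2 m from P.
ΣM about P: Q_y·6.1 − (15.81·2.6)·2.2 − 55·3.8 = 0 → Q_y = 299.4332/6.1 = 49.0874 ≈ 49.09 kN.
ΣF_y = 0: P_y + 49.0874 − 15.81·2.6 − 55 = 0 → P_y = 47.02 kN.
ΣF_x = 0: no horizontal applied forces, so P_x = 0.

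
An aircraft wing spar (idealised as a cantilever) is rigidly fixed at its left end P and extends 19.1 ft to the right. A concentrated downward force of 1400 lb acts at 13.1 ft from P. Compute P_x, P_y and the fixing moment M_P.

ΣF_x = 0: P_x = 0.
ΣF_y = 0: P_y − 1400 = 0 → P_y = 1400 lb.
ΣM about P: M_P − 1400·13.1 = 0 → M_P = 18340 lb·ft.

P_x = 0, P_y = 1400 lb, M_P = 18340 lb·ft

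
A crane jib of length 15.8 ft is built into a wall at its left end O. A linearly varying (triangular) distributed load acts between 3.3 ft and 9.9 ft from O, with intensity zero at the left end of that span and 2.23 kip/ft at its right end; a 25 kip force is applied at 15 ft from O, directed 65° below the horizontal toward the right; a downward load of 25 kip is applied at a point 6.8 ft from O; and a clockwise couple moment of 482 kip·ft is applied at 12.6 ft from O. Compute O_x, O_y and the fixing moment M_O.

O_x = -10.57 kip, O_y = 55.02 kip, M_O = 1049 kip·ft

Resultant of the triangular load: ½ × 2.23 × 6.6 = 7.359 kip, acting at 7.7 ft from O (one-third of the span from the peak).
ΣF_x = 0: O_x + 25·cos65° = 0 → O_x = -10.57 kip.
ΣF_y = 0: O_y − ½·2.23·6.6 − 25·sin65° − 25 = 0 → O_y = 55.02 kip.
ΣM about O: M_O − (½·2.23·6.6)·7.7 − 25·sin65°·15 − 25·6.8 − 482 = 0 → M_O = 1049 kip·ft.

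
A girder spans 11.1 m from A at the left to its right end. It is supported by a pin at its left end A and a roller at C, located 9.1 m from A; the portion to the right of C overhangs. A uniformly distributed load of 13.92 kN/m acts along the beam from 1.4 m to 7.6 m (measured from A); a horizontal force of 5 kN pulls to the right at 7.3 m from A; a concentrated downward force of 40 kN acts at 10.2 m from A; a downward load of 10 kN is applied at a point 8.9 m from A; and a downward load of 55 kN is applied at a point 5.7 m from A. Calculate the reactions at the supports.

Resultant of the distributed load: 13.92 × 6.2 = 86.304 kN at 4.5 m from A.
ΣM about A: C_y·9.1 − (13.92·6.2)·4.5 − 40·10.2 − 10·8.9 − 55·5.7 = 0 → C_y = 1198.868/9.1 = 131.744 ≈ 131.7 kN.
ΣF_y = 0: A_y + 131.744 − 13.92·6.2 − 40 − 10 − 55 = 0 → A_y = 59.56 kN.
ΣF_x = 0: A_x + 5 = 0 → A_x = -5.000 kN.

A_x = -5.000 kN, A_y = 59.56 kN, C_y = 131.7 kN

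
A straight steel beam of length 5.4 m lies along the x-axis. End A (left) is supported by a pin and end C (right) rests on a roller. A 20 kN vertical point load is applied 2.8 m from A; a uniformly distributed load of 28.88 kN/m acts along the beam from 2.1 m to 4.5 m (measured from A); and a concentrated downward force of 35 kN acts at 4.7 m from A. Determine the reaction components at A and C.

Resultant of the distributed load: 28.88 × 2.4 = 69.312 kN at 3.3 m from A.
ΣM about A: C_y·5.4 − 20·2.8 − (28.88·2.4)·3.3 − 35·4.7 = 0 → C_y = 449.2296/5.4 = 83.1907 ≈ 83.19 kN.
ΣF_y = 0: A_y + 83.1907 − 20 − 28.88·2.4 − 35 = 0 → A_y = 41.12 kN.
ΣF_x = 0: no horizontal applied forces, so A_x = 0.

A_x = 0, A_y = 41.12 kN, C_y = 83.19 kN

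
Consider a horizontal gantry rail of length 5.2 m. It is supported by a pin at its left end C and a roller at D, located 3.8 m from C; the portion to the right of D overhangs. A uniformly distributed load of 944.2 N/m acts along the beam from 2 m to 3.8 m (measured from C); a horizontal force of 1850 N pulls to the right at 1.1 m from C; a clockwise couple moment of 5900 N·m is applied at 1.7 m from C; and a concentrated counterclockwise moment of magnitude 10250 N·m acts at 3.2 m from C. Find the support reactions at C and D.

C_x = -1850 N, C_y = 1547 N, D_y = 152.3 N

Resultant of the distributed load: 944.2 × 1.8 = 1699.56 N at 2.9 m from C.
Taking moments about C: D_y·3.8 − (944.2·1.8)·2.9 − 5900 + 10250 = 0 → D_y = 578.724/3.8 = 152.296 ≈ 152.3 N.
ΣF_y = 0: C_y + 152.296 − 944.2·1.8 = 0 → C_y = 1547 N.
ΣF_x = 0: C_x + 1850 = 0 → C_x = -1850 N.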